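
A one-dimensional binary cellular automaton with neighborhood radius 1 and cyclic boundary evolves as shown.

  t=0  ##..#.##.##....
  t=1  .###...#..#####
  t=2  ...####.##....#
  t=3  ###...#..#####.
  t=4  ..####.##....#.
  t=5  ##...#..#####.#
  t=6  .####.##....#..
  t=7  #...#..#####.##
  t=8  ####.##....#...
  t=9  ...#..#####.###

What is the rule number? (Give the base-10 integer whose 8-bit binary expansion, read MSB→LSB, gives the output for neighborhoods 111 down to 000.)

  ###|.  b7=0 t=1,i=2
  ##.|#  b6=1 t=0,i=1
  #.#|.  b5=0 t=0,i=5
  #..|#  b4=1 t=0,i=2
  .##|.  b3=0 t=0,i=0
  .#.|.  b2=0 t=0,i=4
  ..#|#  b1=1 t=0,i=3
  ...|#  b0=1 t=0,i=12
  bits 01010011 = 83

83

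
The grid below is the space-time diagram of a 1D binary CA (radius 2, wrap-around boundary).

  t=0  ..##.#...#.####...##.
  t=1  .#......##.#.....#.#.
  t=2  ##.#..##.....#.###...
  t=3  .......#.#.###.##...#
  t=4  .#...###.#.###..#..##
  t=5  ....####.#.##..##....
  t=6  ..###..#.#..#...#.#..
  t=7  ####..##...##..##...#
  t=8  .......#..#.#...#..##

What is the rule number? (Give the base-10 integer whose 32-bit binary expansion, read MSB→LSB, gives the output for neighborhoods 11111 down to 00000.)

  #####|.  b31=0 t=7,i=1
  ####.|.  b30=0 t=0,i=13
  ###.#|#  b29=1 t=3,i=13
  ###..|.  b28=0 t=0,i=14
  ##.##|.  b27=0 t=3,i=14
  ##.#.|.  b26=0 t=0,i=4
  ##..#|.  b25=0 t=4,i=14
  ##...|.  b24=0 t=0,i=15
  #.###|#  b23=1 t=0,i=11
  #.##.|.  b22=0 t=3,i=15
  #.#.#|#  b21=1 t=3,i=9
  #.#..|.  b20=0 t=0,i=5
  #..##|.  b19=0 t=2,i=5
  #..#.|#  b18=1 t=1,i=0
  #...#|.  b17=0 t=0,i=0
  #....|#  b16=1 t=1,i=3
  .####|.  b15=0 t=0,i=12
  .###.|#  b14=1 t=2,i=16
  .##.#|.  b13=0 t=0,i=3
  .##..|#  b12=1 t=0,i=19
  .#.##|.  b11=0 t=0,i=10
  .#.#.|.  b10=0 t=1,i=18
  .#..#|.  b9=0 t=1,i=20
  .#...|.  b8=0 t=0,i=6
  ..###|#  b7=1 t=4,i=5
  ..##.|.  b6=0 t=0,i=2
  ..#.#|#  b5=1 t=0,i=9
  ..#..|#  b4=1 t=1,i=1
  ...##|#  b3=1 t=0,i=1
  ...#.|#  b2=1 t=0,i=8
  ....#|#  b1=1 t=1,i=6
  .....|.  b0=0 t=1,i=4
  bits 00100000101001010101000010111110 = 547705022

547705022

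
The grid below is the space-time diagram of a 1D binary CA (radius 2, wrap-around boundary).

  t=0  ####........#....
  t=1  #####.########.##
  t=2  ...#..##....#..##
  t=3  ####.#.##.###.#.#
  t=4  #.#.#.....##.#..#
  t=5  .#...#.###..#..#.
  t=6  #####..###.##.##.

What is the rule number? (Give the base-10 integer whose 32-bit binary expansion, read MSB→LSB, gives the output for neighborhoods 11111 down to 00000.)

1435423135

  #####|.  b31=0 t=1,i=0
  ####.|#  b30=1 t=0,i=2
  ###.#|.  b29=0 t=1,i=4
  ###..|#  b28=1 t=0,i=3
  ##.##|.  b27=0 t=1,i=5
  ##.#.|#  b26=1 t=3,i=4
  ##..#|.  b25=0 t=5,i=10
  ##...|#  b24=1 t=0,i=4
  #.###|#  b23=1 t=1,i=6
  #.##.|.  b22=0 t=3,i=7
  #.#.#|.  b21=0 t=3,i=5
  #.#..|.  b20=0 t=4,i=4
  #..##|#  b19=1 t=2,i=5
  #..#.|#  b18=1 t=5,i=0
  #...#|#  b17=1 t=2,i=1
  #....|.  b16=0 t=0,i=5
  .####|#  b15=1 t=0,i=1
  .###.|#  b14=1 t=3,i=11
  .##.#|.  b13=0 t=3,i=8
  .##..|#  b12=1 t=2,i=7
  .#.##|.  b11=0 t=3,i=6
  .#.#.|.  b10=0 t=4,i=3
  .#..#|.  b9=0 t=2,i=4
  .#...|#  b8=1 t=0,i=13
  ..###|#  b7=1 t=0,i=0
  ..##.|.  b6=0 t=2,i=6
  ..#.#|.  b5=0 t=5,i=5
  ..#..|#  b4=1 t=0,i=12
  ...##|#  b3=1 t=0,i=16
  ...#.|#  b2=1 t=0,i=11
  ....#|#  b1=1 t=0,i=10
  .....|#  b0=1 t=0,i=6
  bits 01010101100011101101000110011111 = 1435423135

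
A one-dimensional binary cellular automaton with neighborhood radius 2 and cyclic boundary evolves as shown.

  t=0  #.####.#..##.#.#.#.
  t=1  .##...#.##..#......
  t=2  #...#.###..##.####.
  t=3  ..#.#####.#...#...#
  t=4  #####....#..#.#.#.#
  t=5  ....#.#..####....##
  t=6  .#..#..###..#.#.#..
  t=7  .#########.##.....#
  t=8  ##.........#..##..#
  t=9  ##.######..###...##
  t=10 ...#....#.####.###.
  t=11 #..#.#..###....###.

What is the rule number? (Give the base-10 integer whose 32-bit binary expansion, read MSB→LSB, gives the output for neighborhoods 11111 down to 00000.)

349129401

  ##### -> .   bit 31 = 0  t=3,i=6
  ####. -> .   bit 30 = 0  t=0,i=4
  ###.# -> .   bit 29 = 0  t=0,i=5
  ###.. -> #   bit 28 = 1  t=2,i=8
  ##.## -> .   bit 27 = 0  t=2,i=13
  ##.#. -> #   bit 26 = 1  t=0,i=6
  ##..# -> .   bit 25 = 0  t=1,i=10
  ##... -> .   bit 24 = 0  t=1,i=3
  #.### -> #   bit 23 = 1  t=0,i=2
  #.##. -> #   bit 22 = 1  t=1,i=8
  #.#.# -> .   bit 21 = 0  t=0,i=0
  #.#.. -> .   bit 20 = 0  t=0,i=7
  #..## -> #   bit 19 = 1  t=0,i=9
  #..#. -> #   bit 18 = 1  t=1,i=11
  #...# -> #   bit 17 = 1  t=1,i=4
  #.... -> #   bit 16 = 1  t=1,i=14
  .#### -> .   bit 15 = 0  t=0,i=3
  .###. -> #   bit 14 = 1  t=2,i=7
  .##.# -> .   bit 13 = 0  t=0,i=11
  .##.. -> .   bit 12 = 0  t=1,i=2
  .#.## -> #   bit 11 = 1  t=0,i=1
  .#.#. -> .   bit 10 = 0  t=0,i=14
  .#..# -> #   bit 9 = 1  t=0,i=8
  .#... -> .   bit 8 = 0  t=1,i=13
  ..### -> #   bit 7 = 1  t=5,i=9
  ..##. -> .   bit 6 = 0  t=0,i=10
  ..#.# -> #   bit 5 = 1  t=1,i=6
  ..#.. -> #   bit 4 = 1  t=1,i=12
  ...## -> #   bit 3 = 1  t=1,i=0
  ...#. -> .   bit 2 = 0  t=1,i=5
  ....# -> .   bit 1 = 0  t=1,i=18
  ..... -> #   bit 0 = 1  t=1,i=15
  bits 00010100110011110100101010111001 = 349129401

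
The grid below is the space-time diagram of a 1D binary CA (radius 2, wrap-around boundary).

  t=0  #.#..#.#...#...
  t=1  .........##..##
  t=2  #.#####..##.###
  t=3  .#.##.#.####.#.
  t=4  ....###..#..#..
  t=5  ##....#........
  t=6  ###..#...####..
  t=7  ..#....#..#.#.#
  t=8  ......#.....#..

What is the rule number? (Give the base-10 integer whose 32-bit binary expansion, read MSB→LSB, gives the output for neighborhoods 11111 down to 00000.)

  ##### -> #   bit 31 = 1  t=2,i=4
  ####. -> .   bit 30 = 0  t=2,i=5
  ###.# -> .   bit 29 = 0  t=2,i=0
  ###.. -> #   bit 28 = 1  t=2,i=6
  ##.## -> #   bit 27 = 1  t=2,i=1
  ##.#. -> #   bit 26 = 1  t=3,i=5
  ##..# -> .   bit 25 = 0  t=1,i=11
  ##... -> #   bit 24 = 1  t=1,i=0
  #.### -> .   bit 23 = 0  t=2,i=2
  #.##. -> .   bit 22 = 0  t=3,i=3
  #.#.# -> #   bit 21 = 1  t=3,i=6
  #.#.. -> .   bit 20 = 0  t=0,i=2
  #..## -> #   bit 19 = 1  t=1,i=12
  #..#. -> .   bit 18 = 0  t=0,i=4
  #...# -> #   bit 17 = 1  t=0,i=9
  #.... -> .   bit 16 = 0  t=1,i=1
  .#### -> #   bit 15 = 1  t=2,i=3
  .###. -> .   bit 14 = 0  t=4,i=5
  .##.# -> #   bit 13 = 1  t=2,i=10
  .##.. -> #   bit 12 = 1  t=1,i=10
  .#.## -> .   bit 11 = 0  t=3,i=2
  .#.#. -> .   bit 10 = 0  t=0,i=1
  .#..# -> .   bit 9 = 0  t=0,i=3
  .#... -> .   bit 8 = 0  t=0,i=8
  ..### -> .   bit 7 = 0  t=4,i=4
  ..##. -> #   bit 6 = 1  t=1,i=9
  ..#.# -> .   bit 5 = 0  t=0,i=0
  ..#.. -> .   bit 4 = 0  t=0,i=11
  ...## -> .   bit 3 = 0  t=1,i=8
  ...#. -> #   bit 2 = 1  t=0,i=10
  ....# -> .   bit 1 = 0  t=1,i=7
  ..... -> #   bit 0 = 1  t=1,i=2
  bits 10011101001010101011000001000101 = 2636820549

2636820549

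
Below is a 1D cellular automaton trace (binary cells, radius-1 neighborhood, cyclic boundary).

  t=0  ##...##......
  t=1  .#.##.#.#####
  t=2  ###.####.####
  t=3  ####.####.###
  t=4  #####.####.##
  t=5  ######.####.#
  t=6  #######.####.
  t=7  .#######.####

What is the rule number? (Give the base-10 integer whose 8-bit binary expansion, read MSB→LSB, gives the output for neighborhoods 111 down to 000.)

231

  ###|#  b7=1 t=1,i=9
  ##.|#  b6=1 t=0,i=1
  #.#|#  b5=1 t=1,i=0
  #..|.  b4=0 t=0,i=2
  .##|.  b3=0 t=0,i=0
  .#.|#  b2=1 t=1,i=1
  ..#|#  b1=1 t=0,i=4
  ...|#  b0=1 t=0,i=3
  bits 11100111 = 231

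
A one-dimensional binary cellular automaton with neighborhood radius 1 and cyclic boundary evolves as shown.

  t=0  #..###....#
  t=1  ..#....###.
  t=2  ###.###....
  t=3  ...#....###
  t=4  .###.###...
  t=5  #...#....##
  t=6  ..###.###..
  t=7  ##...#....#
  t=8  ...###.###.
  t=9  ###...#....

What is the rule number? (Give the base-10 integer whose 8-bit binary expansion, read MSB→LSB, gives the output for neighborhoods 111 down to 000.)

39

  ### -> .   bit 7 = 0  t=0,i=4
  ##. -> .   bit 6 = 0  t=0,i=0
  #.# -> #   bit 5 = 1  t=2,i=3
  #.. -> .   bit 4 = 0  t=0,i=1
  .## -> .   bit 3 = 0  t=0,i=3
  .#. -> #   bit 2 = 1  t=1,i=2
  ..# -> #   bit 1 = 1  t=0,i=2
  ... -> #   bit 0 = 1  t=0,i=7
  bits 00100111 = 39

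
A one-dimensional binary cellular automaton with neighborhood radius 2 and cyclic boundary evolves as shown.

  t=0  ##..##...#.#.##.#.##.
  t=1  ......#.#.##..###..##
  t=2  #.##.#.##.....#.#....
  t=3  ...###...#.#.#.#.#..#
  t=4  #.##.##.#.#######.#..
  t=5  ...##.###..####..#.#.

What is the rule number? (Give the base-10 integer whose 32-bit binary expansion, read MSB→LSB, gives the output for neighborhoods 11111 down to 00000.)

  [31] ##### => #  t=4,i=12
  [30] ####. => .  t=4,i=15
  [29] ###.# => .  t=4,i=16
  [28] ###.. => #  t=1,i=16
  [27] ##.## => #  t=0,i=20
  [26] ##.#. => #  t=0,i=15
  [25] ##..# => .  t=0,i=2
  [24] ##... => #  t=0,i=6
  [23] #.### => .  t=4,i=10
  [22] #.##. => .  t=0,i=0
  [21] #.#.# => #  t=0,i=11
  [20] #.#.. => .  t=2,i=16
  [19] #..## => .  t=0,i=3
  [18] #..#. => .  t=3,i=19
  [17] #...# => .  t=0,i=7
  [16] #.... => .  t=1,i=1
  [15] .#### => #  t=4,i=11
  [14] .###. => .  t=1,i=15
  [13] .##.# => #  t=0,i=14
  [12] .##.. => .  t=0,i=1
  [11] .#.## => .  t=0,i=12
  [10] .#.#. => #  t=0,i=10
  [9] .#..# => #  t=3,i=18
  [8] .#... => #  t=2,i=17
  [7] ..### => #  t=1,i=14
  [6] ..##. => .  t=0,i=4
  [5] ..#.# => .  t=0,i=9
  [4] ..#.. => .  t=3,i=20
  [3] ...## => #  t=3,i=2
  [2] ...#. => #  t=0,i=8
  [1] ....# => .  t=1,i=4
  [0] ..... => #  t=1,i=2
  bits 10011101001000001010011110001101 = 2636162957

2636162957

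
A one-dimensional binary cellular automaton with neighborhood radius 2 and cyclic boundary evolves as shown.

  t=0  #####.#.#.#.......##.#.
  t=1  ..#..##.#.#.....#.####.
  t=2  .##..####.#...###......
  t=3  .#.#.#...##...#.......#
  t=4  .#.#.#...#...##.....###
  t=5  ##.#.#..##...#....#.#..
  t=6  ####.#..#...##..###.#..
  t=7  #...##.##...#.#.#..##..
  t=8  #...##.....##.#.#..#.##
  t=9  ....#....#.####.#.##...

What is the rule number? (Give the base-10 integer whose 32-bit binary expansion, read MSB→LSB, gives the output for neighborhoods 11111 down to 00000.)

2251563254

  nb #####: next=#  (t=0,i=2, bit31=1)
  nb ####.: next=.  (t=0,i=3, bit30=0)
  nb ###.#: next=.  (t=0,i=4, bit29=0)
  nb ###..: next=.  (t=1,i=21, bit28=0)
  nb ##.##: next=.  (t=7,i=6, bit27=0)
  nb ##.#.: next=#  (t=0,i=5, bit26=1)
  nb ##..#: next=#  (t=2,i=3, bit25=1)
  nb ##...: next=.  (t=1,i=22, bit24=0)
  nb #.###: next=.  (t=0,i=0, bit23=0)
  nb #.##.: next=.  (t=7,i=7, bit22=0)
  nb #.#.#: next=#  (t=0,i=6, bit21=1)
  nb #.#..: next=#  (t=0,i=10, bit20=1)
  nb #..##: next=.  (t=1,i=4, bit19=0)
  nb #..#.: next=#  (t=6,i=7, bit18=1)
  nb #...#: next=.  (t=1,i=0, bit17=0)
  nb #....: next=.  (t=0,i=12, bit16=0)
  nb .####: next=.  (t=0,i=1, bit15=0)
  nb .###.: next=.  (t=2,i=15, bit14=0)
  nb .##.#: next=#  (t=0,i=19, bit13=1)
  nb .##..: next=.  (t=2,i=2, bit12=0)
  nb .#.##: next=.  (t=0,i=22, bit11=0)
  nb .#.#.: next=.  (t=0,i=7, bit10=0)
  nb .#..#: next=.  (t=1,i=3, bit9=0)
  nb .#...: next=.  (t=0,i=11, bit8=0)
  nb ..###: next=#  (t=2,i=5, bit7=1)
  nb ..##.: next=#  (t=0,i=18, bit6=1)
  nb ..#.#: next=#  (t=1,i=16, bit5=1)
  nb ..#..: next=#  (t=1,i=2, bit4=1)
  nb ...##: next=.  (t=0,i=17, bit3=0)
  nb ...#.: next=#  (t=1,i=1, bit2=1)
  nb ....#: next=#  (t=0,i=16, bit1=1)
  nb .....: next=.  (t=0,i=13, bit0=0)
  bits 10000110001101000010000011110110 = 2251563254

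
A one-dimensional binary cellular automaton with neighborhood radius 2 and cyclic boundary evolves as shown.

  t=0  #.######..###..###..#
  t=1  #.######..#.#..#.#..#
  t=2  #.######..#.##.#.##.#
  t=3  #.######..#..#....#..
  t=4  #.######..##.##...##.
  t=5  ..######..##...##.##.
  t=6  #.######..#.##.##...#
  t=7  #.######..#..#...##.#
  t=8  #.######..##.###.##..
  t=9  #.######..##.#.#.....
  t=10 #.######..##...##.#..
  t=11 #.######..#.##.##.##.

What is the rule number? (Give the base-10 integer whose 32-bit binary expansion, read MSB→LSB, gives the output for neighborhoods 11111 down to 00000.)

  [31] ##### => #  t=0,i=4
  [30] ####. => #  t=0,i=6
  [29] ###.# => #  t=8,i=15
  [28] ###.. => #  t=0,i=7
  [27] ##.## => .  t=0,i=1
  [26] ##.#. => .  t=2,i=14
  [25] ##..# => .  t=0,i=8
  [24] ##... => #  t=4,i=15
  [23] #.### => #  t=0,i=2
  [22] #.##. => .  t=2,i=12
  [21] #.#.# => .  t=2,i=15
  [20] #.#.. => #  t=1,i=12
  [19] #..## => .  t=0,i=9
  [18] #..#. => .  t=1,i=9
  [17] #...# => #  t=4,i=16
  [16] #.... => .  t=3,i=15
  [15] .#### => #  t=0,i=3
  [14] .###. => .  t=0,i=11
  [13] .##.# => #  t=0,i=0
  [12] .##.. => .  t=4,i=14
  [11] .#.## => .  t=2,i=11
  [10] .#.#. => .  t=1,i=11
  [9] .#..# => #  t=1,i=13
  [8] .#... => #  t=3,i=14
  [7] ..### => #  t=0,i=10
  [6] ..##. => #  t=0,i=20
  [5] ..#.# => #  t=1,i=10
  [4] ..#.. => #  t=3,i=10
  [3] ...## => .  t=4,i=17
  [2] ...#. => .  t=3,i=17
  [1] ....# => .  t=3,i=16
  [0] ..... => #  t=9,i=18
  bits 11110001100100101010001111110001 = 4052919281

4052919281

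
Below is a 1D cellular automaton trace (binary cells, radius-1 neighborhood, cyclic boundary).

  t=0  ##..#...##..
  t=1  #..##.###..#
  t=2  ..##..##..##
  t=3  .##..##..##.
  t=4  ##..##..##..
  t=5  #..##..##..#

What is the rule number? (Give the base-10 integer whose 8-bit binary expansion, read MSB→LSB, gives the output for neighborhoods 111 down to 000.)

  ### -> #   bit 7 = 1  t=1,i=7
  ##. -> .   bit 6 = 0  t=0,i=1
  #.# -> .   bit 5 = 0  t=1,i=5
  #.. -> .   bit 4 = 0  t=0,i=2
  .## -> #   bit 3 = 1  t=0,i=0
  .#. -> #   bit 2 = 1  t=0,i=4
  ..# -> #   bit 1 = 1  t=0,i=3
  ... -> #   bit 0 = 1  t=0,i=6
  bits 10001111 = 143

143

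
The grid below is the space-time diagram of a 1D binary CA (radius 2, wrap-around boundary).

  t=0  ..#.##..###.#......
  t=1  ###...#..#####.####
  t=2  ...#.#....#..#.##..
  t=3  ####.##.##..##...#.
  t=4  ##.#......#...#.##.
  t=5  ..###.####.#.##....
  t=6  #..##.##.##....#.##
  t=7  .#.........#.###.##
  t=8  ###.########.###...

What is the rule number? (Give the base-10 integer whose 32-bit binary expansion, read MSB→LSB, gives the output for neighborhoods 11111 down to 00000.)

664060199

  #####|.  b31=0 t=1,i=0
  ####.|.  b30=0 t=1,i=1
  ###.#|#  b29=1 t=0,i=10
  ###..|.  b28=0 t=1,i=2
  ##.##|.  b27=0 t=1,i=14
  ##.#.|#  b26=1 t=0,i=11
  ##..#|#  b25=1 t=0,i=6
  ##...|#  b24=1 t=1,i=3
  #.###|#  b23=1 t=1,i=15
  #.##.|.  b22=0 t=0,i=4
  #.#.#|.  b21=0 t=5,i=11
  #.#..|#  b20=1 t=0,i=12
  #..##|.  b19=0 t=0,i=7
  #..#.|#  b18=1 t=2,i=12
  #...#|.  b17=0 t=1,i=4
  #....|.  b16=0 t=0,i=14
  .####|#  b15=1 t=1,i=10
  .###.|#  b14=1 t=0,i=9
  .##.#|.  b13=0 t=3,i=6
  .##..|.  b12=0 t=0,i=5
  .#.##|.  b11=0 t=0,i=3
  .#.#.|.  b10=0 t=2,i=4
  .#..#|.  b9=0 t=1,i=7
  .#...|#  b8=1 t=0,i=13
  ..###|.  b7=0 t=0,i=8
  ..##.|.  b6=0 t=3,i=12
  ..#.#|#  b5=1 t=0,i=2
  ..#..|.  b4=0 t=1,i=6
  ...##|.  b3=0 t=5,i=1
  ...#.|#  b2=1 t=0,i=1
  ....#|#  b1=1 t=0,i=0
  .....|#  b0=1 t=0,i=15
  bits 00100111100101001100000100100111 = 664060199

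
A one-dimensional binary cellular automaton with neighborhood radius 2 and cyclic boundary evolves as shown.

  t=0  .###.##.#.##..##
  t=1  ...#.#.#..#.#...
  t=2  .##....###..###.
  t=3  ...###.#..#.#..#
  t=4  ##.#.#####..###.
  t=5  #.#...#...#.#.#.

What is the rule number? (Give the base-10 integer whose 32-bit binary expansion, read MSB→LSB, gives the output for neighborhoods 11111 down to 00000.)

  #####|.  b31=0 t=4,i=7
  ####.|.  b30=0 t=4,i=8
  ###.#|#  b29=1 t=0,i=3
  ###..|.  b28=0 t=2,i=9
  ##.##|.  b27=0 t=0,i=0
  ##.#.|#  b26=1 t=0,i=7
  ##..#|#  b25=1 t=0,i=12
  ##...|#  b24=1 t=2,i=3
  #.###|.  b23=0 t=0,i=1
  #.##.|#  b22=1 t=0,i=5
  #.#.#|.  b21=0 t=0,i=8
  #.#..|#  b20=1 t=1,i=7
  #..##|.  b19=0 t=0,i=13
  #..#.|#  b18=1 t=1,i=9
  #...#|#  b17=1 t=3,i=1
  #....|#  b16=1 t=1,i=14
  .####|#  b15=1 t=4,i=6
  .###.|.  b14=0 t=0,i=2
  .##.#|.  b13=0 t=0,i=6
  .##..|.  b12=0 t=0,i=11
  .#.##|.  b11=0 t=0,i=9
  .#.#.|.  b10=0 t=1,i=4
  .#..#|#  b9=1 t=1,i=8
  .#...|#  b8=1 t=1,i=13
  ..###|#  b7=1 t=2,i=7
  ..##.|.  b6=0 t=0,i=14
  ..#.#|.  b5=0 t=1,i=3
  ..#..|.  b4=0 t=3,i=15
  ...##|.  b3=0 t=2,i=6
  ...#.|#  b2=1 t=1,i=2
  ....#|#  b1=1 t=1,i=1
  .....|.  b0=0 t=1,i=0
  bits 00100111010101111000001110000110 = 660046726

660046726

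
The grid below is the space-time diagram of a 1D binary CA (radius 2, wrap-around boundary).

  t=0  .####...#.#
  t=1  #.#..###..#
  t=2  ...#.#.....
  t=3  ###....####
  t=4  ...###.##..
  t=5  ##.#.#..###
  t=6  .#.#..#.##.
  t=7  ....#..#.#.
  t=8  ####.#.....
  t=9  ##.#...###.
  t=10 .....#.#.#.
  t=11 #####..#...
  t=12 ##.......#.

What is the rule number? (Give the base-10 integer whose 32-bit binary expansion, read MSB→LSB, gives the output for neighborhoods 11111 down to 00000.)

555981447

  #####|.  b31=0 t=3,i=0
  ####.|.  b30=0 t=0,i=3
  ###.#|#  b29=1 t=4,i=5
  ###..|.  b28=0 t=0,i=4
  ##.##|.  b27=0 t=4,i=6
  ##.#.|.  b26=0 t=1,i=1
  ##..#|.  b25=0 t=1,i=8
  ##...|#  b24=1 t=0,i=5
  #.###|.  b23=0 t=0,i=1
  #.##.|.  b22=0 t=4,i=7
  #.#.#|#  b21=1 t=0,i=10
  #.#..|.  b20=0 t=1,i=2
  #..##|.  b19=0 t=1,i=4
  #..#.|.  b18=0 t=6,i=0
  #...#|#  b17=1 t=0,i=6
  #....|#  b16=1 t=2,i=7
  .####|#  b15=1 t=0,i=2
  .###.|.  b14=0 t=1,i=6
  .##.#|.  b13=0 t=1,i=0
  .##..|#  b12=1 t=4,i=8
  .#.##|#  b11=1 t=0,i=0
  .#.#.|.  b10=0 t=0,i=9
  .#..#|#  b9=1 t=1,i=3
  .#...|.  b8=0 t=2,i=6
  ..###|#  b7=1 t=1,i=5
  ..##.|.  b6=0 t=1,i=10
  ..#.#|.  b5=0 t=0,i=8
  ..#..|.  b4=0 t=7,i=4
  ...##|.  b3=0 t=3,i=6
  ...#.|#  b2=1 t=0,i=7
  ....#|#  b1=1 t=2,i=1
  .....|#  b0=1 t=2,i=0
  bits 00100001001000111001101010000111 = 555981447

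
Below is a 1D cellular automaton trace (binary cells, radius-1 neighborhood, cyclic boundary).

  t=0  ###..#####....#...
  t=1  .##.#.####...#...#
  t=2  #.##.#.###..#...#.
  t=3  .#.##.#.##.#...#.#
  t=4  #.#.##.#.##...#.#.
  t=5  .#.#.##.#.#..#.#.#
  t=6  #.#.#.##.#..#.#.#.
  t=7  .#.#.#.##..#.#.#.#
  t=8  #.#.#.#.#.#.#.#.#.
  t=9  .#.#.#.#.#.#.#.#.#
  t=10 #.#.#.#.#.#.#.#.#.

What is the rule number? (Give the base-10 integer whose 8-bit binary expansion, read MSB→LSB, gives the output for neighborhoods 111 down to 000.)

226

  [7] ### => #  t=0,i=1
  [6] ##. => #  t=0,i=2
  [5] #.# => #  t=1,i=0
  [4] #.. => .  t=0,i=3
  [3] .## => .  t=0,i=0
  [2] .#. => .  t=0,i=14
  [1] ..# => #  t=0,i=4
  [0] ... => .  t=0,i=11
  bits 11100010 = 226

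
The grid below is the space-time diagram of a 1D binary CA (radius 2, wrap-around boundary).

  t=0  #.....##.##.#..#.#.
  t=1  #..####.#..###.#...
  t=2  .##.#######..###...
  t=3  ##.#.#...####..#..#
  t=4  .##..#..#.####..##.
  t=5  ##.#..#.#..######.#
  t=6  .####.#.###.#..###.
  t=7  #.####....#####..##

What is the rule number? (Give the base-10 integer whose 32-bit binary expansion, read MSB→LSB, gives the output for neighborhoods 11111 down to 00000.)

2115535467

  [31] ##### => .  t=2,i=6
  [30] ####. => #  t=1,i=5
  [29] ###.# => #  t=1,i=6
  [28] ###.. => #  t=2,i=10
  [27] ##.## => #  t=0,i=8
  [26] ##.#. => #  t=0,i=11
  [25] ##..# => #  t=2,i=11
  [24] ##... => .  t=2,i=16
  [23] #.### => .  t=2,i=4
  [22] #.##. => .  t=0,i=9
  [21] #.#.# => .  t=0,i=17
  [20] #.#.. => #  t=0,i=0
  [19] #..## => #  t=1,i=2
  [18] #..#. => .  t=0,i=14
  [17] #...# => .  t=1,i=17
  [16] #.... => .  t=0,i=2
  [15] .#### => #  t=1,i=4
  [14] .###. => .  t=1,i=12
  [13] .##.# => .  t=0,i=7
  [12] .##.. => .  t=4,i=2
  [11] .#.## => .  t=4,i=9
  [10] .#.#. => .  t=0,i=16
  [9] .#..# => #  t=0,i=13
  [8] .#... => .  t=0,i=1
  [7] ..### => .  t=1,i=3
  [6] ..##. => #  t=0,i=6
  [5] ..#.# => #  t=0,i=15
  [4] ..#.. => .  t=1,i=0
  [3] ...## => #  t=0,i=5
  [2] ...#. => .  t=1,i=18
  [1] ....# => #  t=0,i=4
  [0] ..... => #  t=0,i=3
  bits 01111110000110001000001001101011 = 2115535467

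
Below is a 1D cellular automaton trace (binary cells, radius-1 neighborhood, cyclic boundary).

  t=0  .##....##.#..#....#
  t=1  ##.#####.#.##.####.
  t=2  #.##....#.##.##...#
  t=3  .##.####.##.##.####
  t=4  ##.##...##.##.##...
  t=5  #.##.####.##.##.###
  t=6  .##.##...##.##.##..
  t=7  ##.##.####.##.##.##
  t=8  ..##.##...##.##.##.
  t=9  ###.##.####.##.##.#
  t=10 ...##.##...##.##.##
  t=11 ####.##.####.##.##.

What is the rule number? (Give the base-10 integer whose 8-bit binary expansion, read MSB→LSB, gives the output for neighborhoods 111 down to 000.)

  [7] ### => .  t=1,i=4
  [6] ##. => .  t=0,i=2
  [5] #.# => #  t=0,i=0
  [4] #.. => #  t=0,i=3
  [3] .## => #  t=0,i=1
  [2] .#. => .  t=0,i=10
  [1] ..# => #  t=0,i=6
  [0] ... => #  t=0,i=4
  bits 00111011 = 59

59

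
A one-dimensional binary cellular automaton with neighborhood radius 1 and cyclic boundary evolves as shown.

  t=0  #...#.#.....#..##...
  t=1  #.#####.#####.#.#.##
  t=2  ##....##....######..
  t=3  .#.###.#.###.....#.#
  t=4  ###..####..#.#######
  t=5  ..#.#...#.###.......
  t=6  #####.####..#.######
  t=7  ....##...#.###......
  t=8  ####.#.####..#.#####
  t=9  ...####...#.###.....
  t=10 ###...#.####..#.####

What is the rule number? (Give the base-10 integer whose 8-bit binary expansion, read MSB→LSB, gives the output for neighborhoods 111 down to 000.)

  nb ###: next=.  (t=1,i=3, bit7=0)
  nb ##.: next=#  (t=0,i=16, bit6=1)
  nb #.#: next=#  (t=0,i=5, bit5=1)
  nb #..: next=.  (t=0,i=1, bit4=0)
  nb .##: next=.  (t=0,i=15, bit3=0)
  nb .#.: next=#  (t=0,i=0, bit2=1)
  nb ..#: next=#  (t=0,i=3, bit1=1)
  nb ...: next=#  (t=0,i=2, bit0=1)
  bits 01100111 = 103

103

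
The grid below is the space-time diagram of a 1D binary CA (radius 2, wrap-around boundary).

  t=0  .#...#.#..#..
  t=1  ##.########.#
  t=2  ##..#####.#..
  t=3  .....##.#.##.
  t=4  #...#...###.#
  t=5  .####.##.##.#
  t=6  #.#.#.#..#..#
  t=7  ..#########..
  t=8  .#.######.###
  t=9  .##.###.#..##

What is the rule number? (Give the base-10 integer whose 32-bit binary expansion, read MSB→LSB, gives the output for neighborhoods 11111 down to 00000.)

2977418812

  #####|#  b31=1 t=1,i=5
  ####.|.  b30=0 t=1,i=9
  ###.#|#  b29=1 t=1,i=1
  ###..|#  b28=1 t=7,i=10
  ##.##|.  b27=0 t=1,i=2
  ##.#.|.  b26=0 t=2,i=9
  ##..#|.  b25=0 t=2,i=2
  ##...|#  b24=1 t=3,i=12
  #.###|.  b23=0 t=1,i=3
  #.##.|#  b22=1 t=3,i=10
  #.#.#|#  b21=1 t=3,i=8
  #.#..|#  b20=1 t=0,i=7
  #..##|.  b19=0 t=2,i=3
  #..#.|#  b18=1 t=0,i=9
  #...#|#  b17=1 t=0,i=3
  #....|#  b16=1 t=3,i=0
  .####|#  b15=1 t=1,i=4
  .###.|#  b14=1 t=1,i=0
  .##.#|.  b13=0 t=3,i=6
  .##..|.  b12=0 t=2,i=1
  .#.##|#  b11=1 t=3,i=9
  .#.#.|#  b10=1 t=0,i=6
  .#..#|#  b9=1 t=0,i=8
  .#...|.  b8=0 t=0,i=2
  ..###|.  b7=0 t=2,i=4
  ..##.|.  b6=0 t=2,i=0
  ..#.#|#  b5=1 t=0,i=5
  ..#..|#  b4=1 t=0,i=1
  ...##|#  b3=1 t=3,i=4
  ...#.|#  b2=1 t=0,i=0
  ....#|.  b1=0 t=3,i=3
  .....|.  b0=0 t=3,i=1
  bits 10110001011101111100111000111100 = 2977418812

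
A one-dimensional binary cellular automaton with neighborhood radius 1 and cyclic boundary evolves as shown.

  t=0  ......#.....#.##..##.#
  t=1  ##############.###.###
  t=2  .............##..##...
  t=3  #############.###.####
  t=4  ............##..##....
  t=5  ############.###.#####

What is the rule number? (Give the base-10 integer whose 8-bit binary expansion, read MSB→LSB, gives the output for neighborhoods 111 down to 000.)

  nb ###: next=.  (t=1,i=0, bit7=0)
  nb ##.: next=#  (t=0,i=15, bit6=1)
  nb #.#: next=#  (t=0,i=13, bit5=1)
  nb #..: next=#  (t=0,i=0, bit4=1)
  nb .##: next=.  (t=0,i=14, bit3=0)
  nb .#.: next=#  (t=0,i=6, bit2=1)
  nb ..#: next=#  (t=0,i=5, bit1=1)
  nb ...: next=#  (t=0,i=1, bit0=1)
  bits 01110111 = 119

119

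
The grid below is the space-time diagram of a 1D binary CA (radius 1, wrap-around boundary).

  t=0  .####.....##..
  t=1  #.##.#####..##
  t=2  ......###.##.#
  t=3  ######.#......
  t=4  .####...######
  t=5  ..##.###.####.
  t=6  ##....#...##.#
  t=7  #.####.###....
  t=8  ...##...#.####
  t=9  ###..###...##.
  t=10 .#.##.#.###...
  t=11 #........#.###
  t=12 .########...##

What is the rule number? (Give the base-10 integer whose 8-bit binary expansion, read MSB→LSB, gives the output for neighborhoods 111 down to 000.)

147

  nb ###: next=#  (t=0,i=2, bit7=1)
  nb ##.: next=.  (t=0,i=4, bit6=0)
  nb #.#: next=.  (t=1,i=1, bit5=0)
  nb #..: next=#  (t=0,i=5, bit4=1)
  nb .##: next=.  (t=0,i=1, bit3=0)
  nb .#.: next=.  (t=2,i=13, bit2=0)
  nb ..#: next=#  (t=0,i=0, bit1=1)
  nb ...: next=#  (t=0,i=6, bit0=1)
  bits 10010011 = 147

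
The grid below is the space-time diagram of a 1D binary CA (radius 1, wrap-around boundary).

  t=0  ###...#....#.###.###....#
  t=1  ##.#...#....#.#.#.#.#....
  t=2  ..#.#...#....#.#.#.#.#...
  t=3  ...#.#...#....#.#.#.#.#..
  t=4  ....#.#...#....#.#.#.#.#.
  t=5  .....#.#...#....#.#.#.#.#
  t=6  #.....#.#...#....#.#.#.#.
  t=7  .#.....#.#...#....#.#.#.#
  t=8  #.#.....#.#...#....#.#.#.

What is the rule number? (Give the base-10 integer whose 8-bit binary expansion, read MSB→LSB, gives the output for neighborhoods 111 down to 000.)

  [7] ### => #  t=0,i=0
  [6] ##. => .  t=0,i=2
  [5] #.# => #  t=0,i=12
  [4] #.. => #  t=0,i=3
  [3] .## => .  t=0,i=13
  [2] .#. => .  t=0,i=6
  [1] ..# => .  t=0,i=5
  [0] ... => .  t=0,i=4
  bits 10110000 = 176

176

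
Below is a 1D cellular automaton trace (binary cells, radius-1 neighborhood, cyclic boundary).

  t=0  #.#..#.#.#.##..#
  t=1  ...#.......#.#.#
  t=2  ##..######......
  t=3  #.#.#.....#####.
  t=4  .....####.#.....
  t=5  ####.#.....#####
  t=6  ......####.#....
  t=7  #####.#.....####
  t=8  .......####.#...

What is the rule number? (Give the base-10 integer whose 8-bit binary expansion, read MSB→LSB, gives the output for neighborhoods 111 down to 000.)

25

  ###|.  b7=0 t=2,i=5
  ##.|.  b6=0 t=0,i=0
  #.#|.  b5=0 t=0,i=1
  #..|#  b4=1 t=0,i=3
  .##|#  b3=1 t=0,i=11
  .#.|.  b2=0 t=0,i=2
  ..#|.  b1=0 t=0,i=4
  ...|#  b0=1 t=1,i=1
  bits 00011001 = 25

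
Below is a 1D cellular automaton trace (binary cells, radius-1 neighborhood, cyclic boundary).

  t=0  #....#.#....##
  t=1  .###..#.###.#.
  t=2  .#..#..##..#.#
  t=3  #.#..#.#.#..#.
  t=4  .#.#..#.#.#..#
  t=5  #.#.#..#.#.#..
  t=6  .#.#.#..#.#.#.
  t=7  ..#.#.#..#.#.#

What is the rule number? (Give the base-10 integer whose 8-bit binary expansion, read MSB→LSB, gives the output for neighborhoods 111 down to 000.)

  [7] ### => .  t=0,i=13
  [6] ##. => .  t=0,i=0
  [5] #.# => #  t=0,i=6
  [4] #.. => #  t=0,i=1
  [3] .## => #  t=0,i=12
  [2] .#. => .  t=0,i=5
  [1] ..# => .  t=0,i=4
  [0] ... => #  t=0,i=2
  bits 00111001 = 57

57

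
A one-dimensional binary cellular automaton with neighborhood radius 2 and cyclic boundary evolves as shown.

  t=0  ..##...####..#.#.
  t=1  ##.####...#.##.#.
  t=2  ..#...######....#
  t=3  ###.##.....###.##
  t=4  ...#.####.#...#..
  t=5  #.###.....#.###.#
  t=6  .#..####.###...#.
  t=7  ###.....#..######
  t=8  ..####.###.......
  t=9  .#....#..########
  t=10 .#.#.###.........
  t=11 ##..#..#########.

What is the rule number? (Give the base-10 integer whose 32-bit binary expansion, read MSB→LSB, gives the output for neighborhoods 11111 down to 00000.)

  ##### -> .   bit 31 = 0  t=2,i=8
  ####. -> .   bit 30 = 0  t=0,i=9
  ###.# -> .   bit 29 = 0  t=3,i=2
  ###.. -> #   bit 28 = 1  t=0,i=10
  ##.## -> #   bit 27 = 1  t=1,i=2
  ##.#. -> .   bit 26 = 0  t=1,i=14
  ##..# -> .   bit 25 = 0  t=0,i=11
  ##... -> #   bit 24 = 1  t=0,i=4
  #.### -> .   bit 23 = 0  t=1,i=3
  #.##. -> .   bit 22 = 0  t=1,i=0
  #.#.# -> .   bit 21 = 0  t=1,i=15
  #.#.. -> #   bit 20 = 1  t=0,i=15
  #..## -> .   bit 19 = 0  t=6,i=3
  #..#. -> #   bit 18 = 1  t=0,i=12
  #...# -> #   bit 17 = 1  t=0,i=0
  #.... -> #   bit 16 = 1  t=2,i=13
  .#### -> .   bit 15 = 0  t=0,i=8
  .###. -> .   bit 14 = 0  t=3,i=12
  .##.# -> .   bit 13 = 0  t=1,i=1
  .##.. -> #   bit 12 = 1  t=0,i=3
  .#.## -> #   bit 11 = 1  t=1,i=11
  .#.#. -> .   bit 10 = 0  t=0,i=14
  .#..# -> #   bit 9 = 1  t=2,i=0
  .#... -> .   bit 8 = 0  t=0,i=16
  ..### -> .   bit 7 = 0  t=0,i=7
  ..##. -> .   bit 6 = 0  t=0,i=2
  ..#.# -> #   bit 5 = 1  t=0,i=13
  ..#.. -> #   bit 4 = 1  t=2,i=2
  ...## -> #   bit 3 = 1  t=0,i=1
  ...#. -> #   bit 2 = 1  t=1,i=9
  ....# -> .   bit 1 = 0  t=2,i=14
  ..... -> #   bit 0 = 1  t=3,i=8
  bits 00011001000101110001101000111101 = 420944445

420944445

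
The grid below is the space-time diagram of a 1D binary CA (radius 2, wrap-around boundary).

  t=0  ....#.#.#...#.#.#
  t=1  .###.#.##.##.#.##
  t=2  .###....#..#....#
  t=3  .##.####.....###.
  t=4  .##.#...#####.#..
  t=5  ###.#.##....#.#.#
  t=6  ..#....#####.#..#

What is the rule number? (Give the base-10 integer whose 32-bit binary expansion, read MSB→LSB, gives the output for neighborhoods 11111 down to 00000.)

563311695

  [31] ##### => .  t=4,i=10
  [30] ####. => .  t=3,i=6
  [29] ###.# => #  t=1,i=3
  [28] ###.. => .  t=2,i=3
  [27] ##.## => .  t=1,i=0
  [26] ##.#. => .  t=1,i=4
  [25] ##..# => .  t=3,i=16
  [24] ##... => #  t=2,i=4
  [23] #.### => #  t=1,i=1
  [22] #.##. => .  t=1,i=7
  [21] #.#.# => .  t=0,i=6
  [20] #.#.. => #  t=0,i=8
  [19] #..## => .  t=3,i=0
  [18] #..#. => .  t=2,i=10
  [17] #...# => #  t=0,i=10
  [16] #.... => #  t=0,i=1
  [15] .#### => .  t=3,i=5
  [14] .###. => #  t=1,i=2
  [13] .##.# => #  t=1,i=8
  [12] .##.. => #  t=5,i=7
  [11] .#.## => .  t=1,i=6
  [10] .#.#. => #  t=0,i=5
  [9] .#..# => .  t=2,i=9
  [8] .#... => .  t=0,i=0
  [7] ..### => .  t=3,i=13
  [6] ..##. => #  t=3,i=1
  [5] ..#.# => .  t=0,i=4
  [4] ..#.. => .  t=2,i=8
  [3] ...## => #  t=3,i=12
  [2] ...#. => #  t=0,i=3
  [1] ....# => #  t=0,i=2
  [0] ..... => #  t=3,i=10
  bits 00100001100100110111010001001111 = 563311695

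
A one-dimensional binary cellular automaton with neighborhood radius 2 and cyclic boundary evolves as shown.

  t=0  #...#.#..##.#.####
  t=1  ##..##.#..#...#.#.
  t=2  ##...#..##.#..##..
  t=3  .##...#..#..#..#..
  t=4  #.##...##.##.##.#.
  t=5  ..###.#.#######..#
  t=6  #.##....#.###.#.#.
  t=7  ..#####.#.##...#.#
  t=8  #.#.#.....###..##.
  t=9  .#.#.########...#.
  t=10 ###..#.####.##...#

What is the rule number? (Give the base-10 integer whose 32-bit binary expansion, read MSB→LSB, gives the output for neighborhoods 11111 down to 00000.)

  [31] ##### => #  t=0,i=16
  [30] ####. => .  t=0,i=17
  [29] ###.# => .  t=5,i=4
  [28] ###.. => #  t=0,i=0
  [27] ##.## => #  t=4,i=9
  [26] ##.#. => .  t=0,i=11
  [25] ##..# => .  t=1,i=2
  [24] ##... => #  t=0,i=1
  [23] #.### => #  t=0,i=14
  [22] #.##. => #  t=1,i=0
  [21] #.#.# => .  t=0,i=12
  [20] #.#.. => .  t=0,i=6
  [19] #..## => .  t=0,i=8
  [18] #..#. => #  t=1,i=9
  [17] #...# => .  t=0,i=2
  [16] #.... => #  t=6,i=5
  [15] .#### => .  t=0,i=15
  [14] .###. => #  t=5,i=3
  [13] .##.# => #  t=0,i=10
  [12] .##.. => #  t=1,i=1
  [11] .#.## => .  t=0,i=13
  [10] .#.#. => #  t=0,i=5
  [9] .#..# => #  t=0,i=7
  [8] .#... => #  t=1,i=11
  [7] ..### => #  t=5,i=2
  [6] ..##. => .  t=0,i=9
  [5] ..#.# => #  t=0,i=4
  [4] ..#.. => .  t=1,i=10
  [3] ...## => #  t=3,i=0
  [2] ...#. => .  t=0,i=3
  [1] ....# => #  t=6,i=6
  [0] ..... => #  t=8,i=7
  bits 10011001110001010111011110101011 = 2579855275

2579855275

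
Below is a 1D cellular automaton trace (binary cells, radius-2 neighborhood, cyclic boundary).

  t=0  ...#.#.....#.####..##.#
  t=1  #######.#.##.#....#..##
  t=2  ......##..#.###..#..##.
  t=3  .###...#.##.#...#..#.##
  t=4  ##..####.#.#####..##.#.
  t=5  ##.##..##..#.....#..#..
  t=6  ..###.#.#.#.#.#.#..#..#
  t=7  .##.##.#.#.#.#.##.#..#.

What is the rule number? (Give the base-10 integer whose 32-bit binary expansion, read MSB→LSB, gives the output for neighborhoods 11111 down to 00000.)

  ##### -> .   bit 31 = 0  t=1,i=0
  ####. -> .   bit 30 = 0  t=0,i=15
  ###.# -> #   bit 29 = 1  t=1,i=6
  ###.. -> .   bit 28 = 0  t=0,i=16
  ##.## -> #   bit 27 = 1  t=3,i=0
  ##.#. -> #   bit 26 = 1  t=0,i=21
  ##..# -> .   bit 25 = 0  t=0,i=17
  ##... -> #   bit 24 = 1  t=2,i=22
  #.### -> #   bit 23 = 1  t=0,i=13
  #.##. -> #   bit 22 = 1  t=1,i=10
  #.#.# -> .   bit 21 = 0  t=1,i=8
  #.#.. -> #   bit 20 = 1  t=0,i=5
  #..## -> #   bit 19 = 1  t=0,i=18
  #..#. -> #   bit 18 = 1  t=2,i=9
  #...# -> #   bit 17 = 1  t=0,i=1
  #.... -> .   bit 16 = 0  t=0,i=7
  .#### -> .   bit 15 = 0  t=0,i=14
  .###. -> .   bit 14 = 0  t=2,i=13
  .##.# -> .   bit 13 = 0  t=0,i=20
  .##.. -> #   bit 12 = 1  t=2,i=7
  .#.## -> .   bit 11 = 0  t=0,i=12
  .#.#. -> #   bit 10 = 1  t=0,i=4
  .#..# -> .   bit 9 = 0  t=1,i=19
  .#... -> #   bit 8 = 1  t=0,i=0
  ..### -> #   bit 7 = 1  t=1,i=21
  ..##. -> .   bit 6 = 0  t=0,i=19
  ..#.# -> #   bit 5 = 1  t=0,i=3
  ..#.. -> .   bit 4 = 0  t=1,i=18
  ...## -> .   bit 3 = 0  t=2,i=5
  ...#. -> #   bit 2 = 1  t=0,i=2
  ....# -> .   bit 1 = 0  t=0,i=9
  ..... -> #   bit 0 = 1  t=0,i=8
  bits 00101101110111100001010110100101 = 769529253

769529253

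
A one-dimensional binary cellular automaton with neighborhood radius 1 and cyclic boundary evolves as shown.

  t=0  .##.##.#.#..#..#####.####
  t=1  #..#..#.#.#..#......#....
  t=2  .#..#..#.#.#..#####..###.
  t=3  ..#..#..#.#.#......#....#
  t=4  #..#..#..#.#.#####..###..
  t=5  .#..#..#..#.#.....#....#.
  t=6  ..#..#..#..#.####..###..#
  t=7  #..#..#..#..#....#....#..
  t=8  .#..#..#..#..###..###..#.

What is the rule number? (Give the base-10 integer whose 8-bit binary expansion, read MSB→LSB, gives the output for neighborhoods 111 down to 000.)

  [7] ### => .  t=0,i=16
  [6] ##. => .  t=0,i=2
  [5] #.# => #  t=0,i=0
  [4] #.. => #  t=0,i=10
  [3] .## => .  t=0,i=1
  [2] .#. => .  t=0,i=7
  [1] ..# => .  t=0,i=11
  [0] ... => #  t=1,i=15
  bits 00110001 = 49

49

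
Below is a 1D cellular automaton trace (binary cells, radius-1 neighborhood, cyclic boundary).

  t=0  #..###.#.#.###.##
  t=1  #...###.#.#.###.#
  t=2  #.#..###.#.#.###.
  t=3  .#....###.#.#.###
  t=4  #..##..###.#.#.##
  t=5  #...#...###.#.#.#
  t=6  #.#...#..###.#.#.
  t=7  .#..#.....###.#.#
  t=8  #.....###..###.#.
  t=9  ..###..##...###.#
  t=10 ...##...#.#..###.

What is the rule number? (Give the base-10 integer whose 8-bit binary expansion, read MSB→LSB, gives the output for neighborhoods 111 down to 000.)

  ### -> #   bit 7 = 1  t=0,i=4
  ##. -> #   bit 6 = 1  t=0,i=0
  #.# -> #   bit 5 = 1  t=0,i=6
  #.. -> .   bit 4 = 0  t=0,i=1
  .## -> .   bit 3 = 0  t=0,i=3
  .#. -> .   bit 2 = 0  t=0,i=7
  ..# -> .   bit 1 = 0  t=0,i=2
  ... -> #   bit 0 = 1  t=1,i=2
  bits 11100001 = 225

225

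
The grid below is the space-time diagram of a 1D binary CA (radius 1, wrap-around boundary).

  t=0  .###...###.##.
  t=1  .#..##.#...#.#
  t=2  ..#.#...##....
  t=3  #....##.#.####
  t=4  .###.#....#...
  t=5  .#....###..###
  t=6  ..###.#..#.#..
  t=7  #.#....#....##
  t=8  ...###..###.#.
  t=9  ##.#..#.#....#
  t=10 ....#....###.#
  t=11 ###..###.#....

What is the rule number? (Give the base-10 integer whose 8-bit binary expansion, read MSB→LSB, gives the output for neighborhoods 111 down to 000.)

25

  [7] ### => .  t=0,i=2
  [6] ##. => .  t=0,i=3
  [5] #.# => .  t=0,i=10
  [4] #.. => #  t=0,i=4
  [3] .## => #  t=0,i=1
  [2] .#. => .  t=1,i=1
  [1] ..# => .  t=0,i=0
  [0] ... => #  t=0,i=5
  bits 00011001 = 25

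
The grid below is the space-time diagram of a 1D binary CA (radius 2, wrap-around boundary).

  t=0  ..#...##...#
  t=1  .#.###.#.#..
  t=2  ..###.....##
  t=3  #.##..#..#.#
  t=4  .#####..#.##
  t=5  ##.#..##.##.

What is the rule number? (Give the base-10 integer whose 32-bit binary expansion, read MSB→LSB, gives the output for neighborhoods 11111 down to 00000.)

  [31] ##### => #  t=4,i=3
  [30] ####. => .  t=4,i=4
  [29] ###.# => .  t=1,i=5
  [28] ###.. => .  t=2,i=4
  [27] ##.## => #  t=3,i=1
  [26] ##.#. => .  t=1,i=6
  [25] ##..# => #  t=2,i=0
  [24] ##... => .  t=0,i=8
  [23] #.### => #  t=1,i=3
  [22] #.##. => #  t=3,i=2
  [21] #.#.# => .  t=1,i=7
  [20] #.#.. => .  t=1,i=9
  [19] #..## => .  t=2,i=1
  [18] #..#. => #  t=0,i=1
  [17] #...# => #  t=0,i=4
  [16] #.... => #  t=2,i=6
  [15] .#### => .  t=4,i=2
  [14] .###. => #  t=1,i=4
  [13] .##.# => .  t=3,i=0
  [12] .##.. => #  t=0,i=7
  [11] .#.## => #  t=1,i=2
  [10] .#.#. => .  t=1,i=8
  [9] .#..# => .  t=0,i=0
  [8] .#... => #  t=0,i=3
  [7] ..### => #  t=2,i=2
  [6] ..##. => .  t=0,i=6
  [5] ..#.# => .  t=1,i=1
  [4] ..#.. => .  t=0,i=2
  [3] ...## => #  t=0,i=5
  [2] ...#. => .  t=0,i=10
  [1] ....# => .  t=2,i=8
  [0] ..... => .  t=2,i=7
  bits 10001010110001110101100110001000 = 2328320392

2328320392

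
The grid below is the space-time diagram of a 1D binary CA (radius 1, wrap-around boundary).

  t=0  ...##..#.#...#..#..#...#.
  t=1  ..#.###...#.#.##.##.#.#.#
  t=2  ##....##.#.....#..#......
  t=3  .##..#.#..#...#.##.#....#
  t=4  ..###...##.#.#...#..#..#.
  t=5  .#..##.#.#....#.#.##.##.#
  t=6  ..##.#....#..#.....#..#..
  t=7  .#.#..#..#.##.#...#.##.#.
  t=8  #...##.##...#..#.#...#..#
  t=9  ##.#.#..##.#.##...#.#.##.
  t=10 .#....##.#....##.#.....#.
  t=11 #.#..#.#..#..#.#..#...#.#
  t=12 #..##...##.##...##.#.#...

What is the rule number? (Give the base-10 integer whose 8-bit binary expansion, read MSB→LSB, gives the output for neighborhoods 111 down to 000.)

  [7] ### => .  t=1,i=5
  [6] ##. => #  t=0,i=4
  [5] #.# => .  t=0,i=8
  [4] #.. => #  t=0,i=5
  [3] .## => .  t=0,i=3
  [2] .#. => .  t=0,i=7
  [1] ..# => #  t=0,i=2
  [0] ... => .  t=0,i=0
  bits 01010010 = 82

82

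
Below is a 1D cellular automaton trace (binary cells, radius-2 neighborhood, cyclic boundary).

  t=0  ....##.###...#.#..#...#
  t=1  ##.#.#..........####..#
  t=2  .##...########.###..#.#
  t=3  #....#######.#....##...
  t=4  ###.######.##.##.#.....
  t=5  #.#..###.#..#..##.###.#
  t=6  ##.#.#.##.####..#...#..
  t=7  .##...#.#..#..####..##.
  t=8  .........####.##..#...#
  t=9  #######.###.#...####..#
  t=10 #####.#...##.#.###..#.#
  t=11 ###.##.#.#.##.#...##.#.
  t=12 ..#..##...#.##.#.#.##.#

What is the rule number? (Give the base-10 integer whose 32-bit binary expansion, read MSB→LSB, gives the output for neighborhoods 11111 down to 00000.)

2785389465

  [31] ##### => #  t=2,i=8
  [30] ####. => .  t=1,i=18
  [29] ###.# => #  t=1,i=1
  [28] ###.. => .  t=0,i=9
  [27] ##.## => .  t=0,i=6
  [26] ##.#. => #  t=1,i=2
  [25] ##..# => #  t=1,i=20
  [24] ##... => .  t=0,i=10
  [23] #.### => .  t=0,i=7
  [22] #.##. => .  t=2,i=1
  [21] #.#.# => .  t=1,i=3
  [20] #.#.. => .  t=0,i=15
  [19] #..## => .  t=1,i=21
  [18] #..#. => #  t=0,i=17
  [17] #...# => .  t=0,i=11
  [16] #.... => #  t=0,i=1
  [15] .#### => #  t=1,i=17
  [14] .###. => .  t=0,i=8
  [13] .##.# => #  t=0,i=5
  [12] .##.. => .  t=2,i=2
  [11] .#.## => #  t=2,i=0
  [10] .#.#. => .  t=0,i=14
  [9] .#..# => #  t=0,i=16
  [8] .#... => #  t=0,i=0
  [7] ..### => #  t=1,i=16
  [6] ..##. => .  t=0,i=4
  [5] ..#.# => .  t=0,i=13
  [4] ..#.. => #  t=0,i=18
  [3] ...## => #  t=0,i=3
  [2] ...#. => .  t=0,i=12
  [1] ....# => .  t=0,i=2
  [0] ..... => #  t=1,i=8
  bits 10100110000001011010101110011001 = 2785389465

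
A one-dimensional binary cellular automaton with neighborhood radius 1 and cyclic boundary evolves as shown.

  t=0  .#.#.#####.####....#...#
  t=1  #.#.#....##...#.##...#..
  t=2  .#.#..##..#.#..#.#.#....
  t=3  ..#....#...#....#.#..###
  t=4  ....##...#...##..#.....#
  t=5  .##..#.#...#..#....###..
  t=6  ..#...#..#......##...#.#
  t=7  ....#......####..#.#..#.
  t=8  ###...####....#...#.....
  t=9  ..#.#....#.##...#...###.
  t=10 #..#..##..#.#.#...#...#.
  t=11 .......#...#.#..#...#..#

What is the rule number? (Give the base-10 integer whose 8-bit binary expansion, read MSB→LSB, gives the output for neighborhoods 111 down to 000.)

  nb ###: next=.  (t=0,i=6, bit7=0)
  nb ##.: next=#  (t=0,i=9, bit6=1)
  nb #.#: next=#  (t=0,i=0, bit5=1)
  nb #..: next=.  (t=0,i=15, bit4=0)
  nb .##: next=.  (t=0,i=5, bit3=0)
  nb .#.: next=.  (t=0,i=1, bit2=0)
  nb ..#: next=.  (t=0,i=18, bit1=0)
  nb ...: next=#  (t=0,i=16, bit0=1)
  bits 01100001 = 97

97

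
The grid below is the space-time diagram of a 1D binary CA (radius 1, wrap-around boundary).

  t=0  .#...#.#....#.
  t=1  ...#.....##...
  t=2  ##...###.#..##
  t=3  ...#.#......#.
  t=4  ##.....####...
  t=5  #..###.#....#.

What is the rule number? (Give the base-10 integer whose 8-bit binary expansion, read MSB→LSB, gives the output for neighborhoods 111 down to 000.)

9

  [7] ### => .  t=2,i=0
  [6] ##. => .  t=1,i=10
  [5] #.# => .  t=0,i=6
  [4] #.. => .  t=0,i=2
  [3] .## => #  t=1,i=9
  [2] .#. => .  t=0,i=1
  [1] ..# => .  t=0,i=0
  [0] ... => #  t=0,i=3
  bits 00001001 = 9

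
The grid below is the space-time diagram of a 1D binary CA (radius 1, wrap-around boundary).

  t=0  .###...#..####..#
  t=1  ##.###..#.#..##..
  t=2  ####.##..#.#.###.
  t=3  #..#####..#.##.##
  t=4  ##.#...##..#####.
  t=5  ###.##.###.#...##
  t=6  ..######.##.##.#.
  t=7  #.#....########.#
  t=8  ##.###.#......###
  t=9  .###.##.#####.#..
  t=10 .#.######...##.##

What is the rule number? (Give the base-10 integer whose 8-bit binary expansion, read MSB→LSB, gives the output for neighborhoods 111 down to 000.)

  nb ###: next=.  (t=0,i=2, bit7=0)
  nb ##.: next=#  (t=0,i=3, bit6=1)
  nb #.#: next=#  (t=0,i=0, bit5=1)
  nb #..: next=#  (t=0,i=4, bit4=1)
  nb .##: next=#  (t=0,i=1, bit3=1)
  nb .#.: next=.  (t=0,i=7, bit2=0)
  nb ..#: next=.  (t=0,i=6, bit1=0)
  nb ...: next=#  (t=0,i=5, bit0=1)
  bits 01111001 = 121

121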